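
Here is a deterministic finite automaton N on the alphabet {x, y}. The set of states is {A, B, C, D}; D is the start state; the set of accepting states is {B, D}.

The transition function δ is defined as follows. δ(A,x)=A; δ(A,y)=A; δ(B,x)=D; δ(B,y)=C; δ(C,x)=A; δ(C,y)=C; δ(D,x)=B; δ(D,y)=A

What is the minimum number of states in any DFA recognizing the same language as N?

2

Every state is reachable, so we keep all 4.
Initial partition by acceptance: {B,D} | {A,C}.
No further refinement is possible. Final partition (2 blocks): {B,D} | {A,C}.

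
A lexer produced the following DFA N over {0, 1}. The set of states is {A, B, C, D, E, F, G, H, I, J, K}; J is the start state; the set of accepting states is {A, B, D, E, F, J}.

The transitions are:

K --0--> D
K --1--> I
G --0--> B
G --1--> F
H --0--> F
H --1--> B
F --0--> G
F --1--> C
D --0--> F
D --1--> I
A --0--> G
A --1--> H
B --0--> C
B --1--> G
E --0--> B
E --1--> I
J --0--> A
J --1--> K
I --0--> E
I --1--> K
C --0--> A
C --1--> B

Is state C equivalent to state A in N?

Initial partition by acceptance: {A,B,D,E,F,J} | {C,G,H,I,K}.
On input 0, block {A,B,D,E,F,J} splits into {A,B,F} and {D,E,J}.
Split {C,G,H,I,K} by δ(·,0) → {C,G,H} and {I,K}.
The partition is now stable with 4 blocks: {A,B,F} | {C,G,H} | {D,E,J} | {I,K}.
C and A end up in different blocks, so they are distinguishable. For instance, the string 'ε' is accepted from only A.

No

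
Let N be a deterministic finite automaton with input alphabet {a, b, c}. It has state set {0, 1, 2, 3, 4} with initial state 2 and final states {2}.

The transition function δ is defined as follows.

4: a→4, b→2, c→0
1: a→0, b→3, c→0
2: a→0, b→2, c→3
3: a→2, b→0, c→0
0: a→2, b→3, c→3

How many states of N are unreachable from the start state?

Starting at 2 and following transitions, the reachable set is {0, 2, 3}. That leaves 1, 4 unreachable — 2 in total.

2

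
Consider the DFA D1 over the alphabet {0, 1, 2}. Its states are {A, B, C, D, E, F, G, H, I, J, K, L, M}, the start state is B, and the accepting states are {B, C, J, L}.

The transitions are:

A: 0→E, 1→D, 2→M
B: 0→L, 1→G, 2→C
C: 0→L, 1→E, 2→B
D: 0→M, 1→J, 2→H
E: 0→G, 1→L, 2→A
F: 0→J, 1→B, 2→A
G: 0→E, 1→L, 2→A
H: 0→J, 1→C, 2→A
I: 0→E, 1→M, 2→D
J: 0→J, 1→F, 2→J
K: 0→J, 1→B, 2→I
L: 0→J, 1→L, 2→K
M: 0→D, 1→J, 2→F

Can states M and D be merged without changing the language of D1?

Every state is reachable, so we keep all 13.
Initial partition by acceptance: {B,C,J,L} | {A,D,E,F,G,H,I,K,M}.
On input 1, block {B,C,J,L} splits into {B,C,J} and {L}.
Refine {B,C,J} on symbol 0: members go to different blocks, giving {B,C} and {J}.
Refine {A,D,E,F,G,H,I,K,M} on symbol 0: members go to different blocks, giving {A,D,E,G,I,M} and {F,H,K}.
Split {A,D,E,G,I,M} by δ(·,1) → {A,I} and {D,M} and {E,G}.
Stable partition: {B,C} | {A,I} | {L} | {J} | {F,H,K} | {D,M} | {E,G} — 7 equivalence classes.
M and D lie in the same block of the stable partition, so they are equivalent — no string distinguishes them.

Yes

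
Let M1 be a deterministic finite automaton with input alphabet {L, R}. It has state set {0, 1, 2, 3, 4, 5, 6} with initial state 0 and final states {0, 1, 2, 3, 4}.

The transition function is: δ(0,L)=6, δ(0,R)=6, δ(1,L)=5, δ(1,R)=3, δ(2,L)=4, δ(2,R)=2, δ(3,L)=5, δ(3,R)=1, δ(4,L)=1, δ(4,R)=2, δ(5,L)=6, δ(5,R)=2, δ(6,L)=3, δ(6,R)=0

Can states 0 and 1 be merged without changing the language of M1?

Start with accepting vs non-accepting: {0,1,2,3,4} | {5,6}.
Split {0,1,2,3,4} by δ(·,L) → {0,1,3} and {2,4}.
Refine {0,1,3} on symbol R: members go to different blocks, giving {1,3} and {0}.
Refine {5,6} on symbol L: members go to different blocks, giving {5} and {6}.
On input L, block {2,4} splits into {2} and {4}.
No further refinement is possible. Final partition (6 blocks): {1,3} | {5} | {2} | {0} | {6} | {4}.
0 and 1 end up in different blocks, so they are distinguishable. For instance, the string 'R' is accepted from only 1.

No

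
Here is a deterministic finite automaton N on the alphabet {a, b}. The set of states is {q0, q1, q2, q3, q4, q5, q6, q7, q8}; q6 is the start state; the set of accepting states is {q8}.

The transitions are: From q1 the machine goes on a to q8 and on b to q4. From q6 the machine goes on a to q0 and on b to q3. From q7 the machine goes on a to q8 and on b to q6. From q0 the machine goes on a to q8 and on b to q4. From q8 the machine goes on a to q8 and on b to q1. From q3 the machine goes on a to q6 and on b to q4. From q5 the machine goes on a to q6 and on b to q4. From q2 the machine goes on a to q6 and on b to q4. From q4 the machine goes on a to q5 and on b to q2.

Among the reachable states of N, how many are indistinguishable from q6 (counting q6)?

1

Reachable states from the start: {q0,q1,q2,q3,q4,q5,q6,q8}. Unreachable: {q7} — drop them.
P0 = {q8} | {q0,q1,q2,q3,q4,q5,q6}.
On input a, block {q0,q1,q2,q3,q4,q5,q6} splits into {q2,q3,q4,q5,q6} and {q0,q1}.
Split {q2,q3,q4,q5,q6} by δ(·,a) → {q2,q3,q4,q5} and {q6}.
Split {q2,q3,q4,q5} by δ(·,a) → {q2,q3,q5} and {q4}.
The partition is now stable with 5 blocks: {q8} | {q2,q3,q5} | {q0,q1} | {q6} | {q4}.
State q6 belongs to the block {q6}, which has 1 states.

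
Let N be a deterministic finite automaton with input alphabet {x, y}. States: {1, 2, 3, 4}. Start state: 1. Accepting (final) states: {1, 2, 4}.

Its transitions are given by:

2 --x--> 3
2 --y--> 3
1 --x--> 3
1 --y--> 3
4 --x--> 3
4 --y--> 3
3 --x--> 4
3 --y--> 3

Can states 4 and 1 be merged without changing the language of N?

First remove the unreachable states {2}; 3 states remain.
Start with accepting vs non-accepting: {1,4} | {3}.
Stable partition: {1,4} | {3} — 2 equivalence classes.
4 and 1 lie in the same block of the stable partition, so they are equivalent — no string distinguishes them.

Yes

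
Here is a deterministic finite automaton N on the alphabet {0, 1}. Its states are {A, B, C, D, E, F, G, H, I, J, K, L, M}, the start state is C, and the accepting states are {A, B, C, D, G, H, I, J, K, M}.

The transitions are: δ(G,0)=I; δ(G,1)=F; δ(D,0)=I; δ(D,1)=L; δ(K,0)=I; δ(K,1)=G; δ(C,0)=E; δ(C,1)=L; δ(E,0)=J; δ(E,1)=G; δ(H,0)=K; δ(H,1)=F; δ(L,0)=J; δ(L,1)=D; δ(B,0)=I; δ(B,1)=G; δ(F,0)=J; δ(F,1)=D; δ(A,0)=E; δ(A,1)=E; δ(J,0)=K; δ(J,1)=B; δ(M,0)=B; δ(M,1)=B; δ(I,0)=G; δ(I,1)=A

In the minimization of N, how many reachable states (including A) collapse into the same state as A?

States {H,M} cannot be reached from the start state, so discard them.
Initial partition by acceptance: {A,B,C,D,G,I,J,K} | {E,F,L}.
Refine {A,B,C,D,G,I,J,K} on symbol 0: members go to different blocks, giving {B,D,G,I,J,K} and {A,C}.
On input 1, block {B,D,G,I,J,K} splits into {B,J,K} and {D,G} and {I}.
Refine {B,J,K} on symbol 0: members go to different blocks, giving {B,K} and {J}.
No further refinement is possible. Final partition (6 blocks): {B,K} | {E,F,L} | {A,C} | {D,G} | {I} | {J}.
The equivalence class containing A is {A,C}, of size 2.

2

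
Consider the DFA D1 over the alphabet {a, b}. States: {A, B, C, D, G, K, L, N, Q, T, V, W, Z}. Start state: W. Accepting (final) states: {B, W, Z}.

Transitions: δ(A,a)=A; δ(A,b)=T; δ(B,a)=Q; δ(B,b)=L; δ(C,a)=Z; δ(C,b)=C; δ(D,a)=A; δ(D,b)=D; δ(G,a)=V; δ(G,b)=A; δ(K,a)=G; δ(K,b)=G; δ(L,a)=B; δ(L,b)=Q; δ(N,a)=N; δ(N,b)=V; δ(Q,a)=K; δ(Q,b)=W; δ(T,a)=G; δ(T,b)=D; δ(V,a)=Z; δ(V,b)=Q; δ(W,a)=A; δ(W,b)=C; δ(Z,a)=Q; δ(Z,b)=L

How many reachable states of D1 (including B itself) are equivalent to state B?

First remove the unreachable states {N}; 12 states remain.
P0 = {B,W,Z} | {A,C,D,G,K,L,Q,T,V}.
On input a, block {A,C,D,G,K,L,Q,T,V} splits into {A,D,G,K,Q,T} and {C,L,V}.
Split {A,D,G,K,Q,T} by δ(·,a) → {A,D,K,Q,T} and {G}.
On input a, block {A,D,K,Q,T} splits into {A,D,Q} and {K,T}.
Refine {A,D,Q} on symbol a: members go to different blocks, giving {A,D} and {Q}.
On input a, block {B,W,Z} splits into {B,Z} and {W}.
Split {A,D} by δ(·,b) → {A} and {D}.
On input b, block {C,L,V} splits into {L,V} and {C}.
Split {K,T} by δ(·,b) → {K} and {T}.
The partition is now stable with 10 blocks: {B,Z} | {A} | {L,V} | {G} | {K} | {Q} | {W} | {D} | {C} | {T}.
State B belongs to the block {B,Z}, which has 2 states.

2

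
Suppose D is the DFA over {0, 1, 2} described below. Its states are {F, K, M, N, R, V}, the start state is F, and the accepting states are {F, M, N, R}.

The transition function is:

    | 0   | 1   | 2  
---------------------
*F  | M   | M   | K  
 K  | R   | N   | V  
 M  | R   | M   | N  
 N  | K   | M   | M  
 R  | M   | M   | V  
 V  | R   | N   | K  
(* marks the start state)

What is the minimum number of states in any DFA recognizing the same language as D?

4

Every state is reachable, so we keep all 6.
Initial partition by acceptance: {F,M,N,R} | {K,V}.
Refine {F,M,N,R} on symbol 0: members go to different blocks, giving {F,M,R} and {N}.
Refine {F,M,R} on symbol 2: members go to different blocks, giving {F,R} and {M}.
No further refinement is possible. Final partition (4 blocks): {F,R} | {K,V} | {N} | {M}.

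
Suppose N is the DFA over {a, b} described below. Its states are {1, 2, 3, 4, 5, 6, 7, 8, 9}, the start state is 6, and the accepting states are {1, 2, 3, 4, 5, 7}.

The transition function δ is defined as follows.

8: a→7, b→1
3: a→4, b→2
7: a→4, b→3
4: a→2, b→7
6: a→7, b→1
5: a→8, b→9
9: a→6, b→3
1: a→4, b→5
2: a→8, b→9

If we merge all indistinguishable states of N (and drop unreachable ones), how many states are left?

6

P0 = {1,2,3,4,5,7} | {6,8,9}.
Refine {1,2,3,4,5,7} on symbol a: members go to different blocks, giving {1,3,4,7} and {2,5}.
Refine {1,3,4,7} on symbol a: members go to different blocks, giving {1,3,7} and {4}.
Split {1,3,7} by δ(·,b) → {1,3} and {7}.
On input a, block {6,8,9} splits into {6,8} and {9}.
No further refinement is possible. Final partition (6 blocks): {1,3} | {6,8} | {2,5} | {4} | {7} | {9}.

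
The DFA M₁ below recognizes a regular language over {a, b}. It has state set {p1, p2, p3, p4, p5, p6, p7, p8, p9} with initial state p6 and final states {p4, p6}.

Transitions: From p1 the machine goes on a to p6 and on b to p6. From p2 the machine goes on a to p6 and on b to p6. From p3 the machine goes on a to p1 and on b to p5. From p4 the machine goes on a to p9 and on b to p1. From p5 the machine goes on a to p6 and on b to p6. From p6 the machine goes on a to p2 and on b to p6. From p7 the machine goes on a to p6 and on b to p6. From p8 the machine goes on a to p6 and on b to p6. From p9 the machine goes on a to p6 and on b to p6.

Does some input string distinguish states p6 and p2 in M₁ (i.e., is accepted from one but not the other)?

Yes

Reachable states from the start: {p2,p6}. Unreachable: {p1,p3,p4,p5,p7,p8,p9} — drop them.
P0 = {p6} | {p2}.
The partition is now stable with 2 blocks: {p6} | {p2}.
p6 and p2 end up in different blocks, so they are distinguishable. For instance, the string 'ε' is accepted from only p6.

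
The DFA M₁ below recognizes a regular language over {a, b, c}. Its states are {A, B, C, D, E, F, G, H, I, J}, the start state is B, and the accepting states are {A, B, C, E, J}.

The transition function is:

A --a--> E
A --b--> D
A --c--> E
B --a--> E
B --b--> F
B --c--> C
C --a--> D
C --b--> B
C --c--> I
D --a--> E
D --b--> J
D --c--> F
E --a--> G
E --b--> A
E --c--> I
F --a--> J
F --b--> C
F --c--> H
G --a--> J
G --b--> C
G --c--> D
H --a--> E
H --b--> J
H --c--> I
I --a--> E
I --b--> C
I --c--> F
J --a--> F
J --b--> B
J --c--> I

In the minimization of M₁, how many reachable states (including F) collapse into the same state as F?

Initial partition by acceptance: {A,B,C,E,J} | {D,F,G,H,I}.
On input a, block {A,B,C,E,J} splits into {C,E,J} and {A,B}.
Stable partition: {C,E,J} | {D,F,G,H,I} | {A,B} — 3 equivalence classes.
The equivalence class containing F is {D,F,G,H,I}, of size 5.

5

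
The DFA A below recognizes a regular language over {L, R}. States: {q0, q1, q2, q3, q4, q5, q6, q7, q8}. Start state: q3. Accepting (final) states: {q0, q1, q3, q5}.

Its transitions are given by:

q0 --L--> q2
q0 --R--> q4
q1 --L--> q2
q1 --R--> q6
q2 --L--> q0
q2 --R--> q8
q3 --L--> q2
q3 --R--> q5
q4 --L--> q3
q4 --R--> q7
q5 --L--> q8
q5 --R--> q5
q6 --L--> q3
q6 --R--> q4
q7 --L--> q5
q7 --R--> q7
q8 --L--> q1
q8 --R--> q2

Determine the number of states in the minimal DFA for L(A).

4

Initial partition by acceptance: {q0,q1,q3,q5} | {q2,q4,q6,q7,q8}.
On input R, block {q0,q1,q3,q5} splits into {q0,q1} and {q3,q5}.
On input L, block {q2,q4,q6,q7,q8} splits into {q4,q6,q7} and {q2,q8}.
The partition is now stable with 4 blocks: {q0,q1} | {q4,q6,q7} | {q3,q5} | {q2,q8}.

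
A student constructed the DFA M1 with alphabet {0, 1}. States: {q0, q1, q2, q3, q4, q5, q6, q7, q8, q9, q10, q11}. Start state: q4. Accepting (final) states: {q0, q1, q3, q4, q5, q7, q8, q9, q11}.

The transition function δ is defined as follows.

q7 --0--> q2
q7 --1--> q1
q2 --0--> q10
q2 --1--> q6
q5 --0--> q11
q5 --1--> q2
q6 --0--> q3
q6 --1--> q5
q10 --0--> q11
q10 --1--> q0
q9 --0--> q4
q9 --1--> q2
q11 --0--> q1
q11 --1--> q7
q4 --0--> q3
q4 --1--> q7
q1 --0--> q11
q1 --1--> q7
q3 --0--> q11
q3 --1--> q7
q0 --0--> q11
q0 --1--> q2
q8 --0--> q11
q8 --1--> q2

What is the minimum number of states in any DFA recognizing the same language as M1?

Reachable states from the start: {q0,q1,q2,q3,q4,q5,q6,q7,q10,q11}. Unreachable: {q8,q9} — drop them.
P0 = {q0,q1,q3,q4,q5,q7,q11} | {q2,q6,q10}.
Refine {q0,q1,q3,q4,q5,q7,q11} on symbol 0: members go to different blocks, giving {q0,q1,q3,q4,q5,q11} and {q7}.
On input 1, block {q0,q1,q3,q4,q5,q11} splits into {q1,q3,q4,q11} and {q0,q5}.
Split {q2,q6,q10} by δ(·,0) → {q6,q10} and {q2}.
Stable partition: {q1,q3,q4,q11} | {q6,q10} | {q7} | {q0,q5} | {q2} — 5 equivalence classes.

5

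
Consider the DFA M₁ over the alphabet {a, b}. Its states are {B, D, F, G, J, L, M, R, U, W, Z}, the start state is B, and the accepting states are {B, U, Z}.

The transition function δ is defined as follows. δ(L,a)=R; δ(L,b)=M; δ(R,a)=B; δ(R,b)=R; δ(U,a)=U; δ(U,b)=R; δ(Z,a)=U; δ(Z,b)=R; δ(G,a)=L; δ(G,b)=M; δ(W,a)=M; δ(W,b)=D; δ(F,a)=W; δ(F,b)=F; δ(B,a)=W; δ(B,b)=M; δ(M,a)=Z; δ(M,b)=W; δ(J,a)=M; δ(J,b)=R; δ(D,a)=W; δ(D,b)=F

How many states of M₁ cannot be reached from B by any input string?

Starting at B and following transitions, the reachable set is {B, D, F, M, R, U, W, Z}. That leaves G, J, L unreachable — 3 in total.

3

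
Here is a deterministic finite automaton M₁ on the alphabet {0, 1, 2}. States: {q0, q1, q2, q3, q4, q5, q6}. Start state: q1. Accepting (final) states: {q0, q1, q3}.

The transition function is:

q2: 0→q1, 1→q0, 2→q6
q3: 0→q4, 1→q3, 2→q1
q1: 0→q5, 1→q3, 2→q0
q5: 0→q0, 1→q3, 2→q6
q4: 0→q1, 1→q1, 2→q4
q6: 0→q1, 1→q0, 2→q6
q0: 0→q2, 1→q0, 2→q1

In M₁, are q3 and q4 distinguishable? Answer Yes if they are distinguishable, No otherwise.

All states are reachable from the start state.
P0 = {q0,q1,q3} | {q2,q4,q5,q6}.
Stable partition: {q0,q1,q3} | {q2,q4,q5,q6} — 2 equivalence classes.
q3 and q4 end up in different blocks, so they are distinguishable. For instance, the string 'ε' is accepted from only q3.

Yes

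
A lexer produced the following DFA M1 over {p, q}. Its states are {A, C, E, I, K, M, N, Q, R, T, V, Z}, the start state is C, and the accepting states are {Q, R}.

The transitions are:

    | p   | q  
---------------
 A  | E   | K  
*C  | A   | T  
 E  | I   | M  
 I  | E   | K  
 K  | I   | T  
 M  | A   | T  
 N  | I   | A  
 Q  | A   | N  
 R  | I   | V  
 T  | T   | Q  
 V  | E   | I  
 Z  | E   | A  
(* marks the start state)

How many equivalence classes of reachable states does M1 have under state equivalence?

First remove the unreachable states {R,V,Z}; 9 states remain.
Initial partition by acceptance: {Q} | {A,C,E,I,K,M,N,T}.
Split {A,C,E,I,K,M,N,T} by δ(·,q) → {A,C,E,I,K,M,N} and {T}.
On input q, block {A,C,E,I,K,M,N} splits into {A,E,I,N} and {C,K,M}.
Split {A,E,I,N} by δ(·,q) → {A,E,I} and {N}.
No further refinement is possible. Final partition (5 blocks): {Q} | {A,E,I} | {T} | {C,K,M} | {N}.

5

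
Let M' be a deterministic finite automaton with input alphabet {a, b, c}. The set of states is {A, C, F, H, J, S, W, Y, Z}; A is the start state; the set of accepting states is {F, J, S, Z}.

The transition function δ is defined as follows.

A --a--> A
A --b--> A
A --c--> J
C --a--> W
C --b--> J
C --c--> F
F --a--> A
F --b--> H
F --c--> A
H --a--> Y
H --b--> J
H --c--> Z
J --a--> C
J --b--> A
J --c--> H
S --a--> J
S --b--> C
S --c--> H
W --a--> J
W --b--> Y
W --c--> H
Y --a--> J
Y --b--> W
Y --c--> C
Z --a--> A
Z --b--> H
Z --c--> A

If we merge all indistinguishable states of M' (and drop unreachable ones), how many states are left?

Reachable states from the start: {A,C,F,H,J,W,Y,Z}. Unreachable: {S} — drop them.
Start with accepting vs non-accepting: {F,J,Z} | {A,C,H,W,Y}.
On input a, block {A,C,H,W,Y} splits into {A,C,H} and {W,Y}.
Refine {A,C,H} on symbol a: members go to different blocks, giving {C,H} and {A}.
Split {F,J,Z} by δ(·,a) → {F,Z} and {J}.
The partition is now stable with 5 blocks: {F,Z} | {C,H} | {W,Y} | {A} | {J}.

5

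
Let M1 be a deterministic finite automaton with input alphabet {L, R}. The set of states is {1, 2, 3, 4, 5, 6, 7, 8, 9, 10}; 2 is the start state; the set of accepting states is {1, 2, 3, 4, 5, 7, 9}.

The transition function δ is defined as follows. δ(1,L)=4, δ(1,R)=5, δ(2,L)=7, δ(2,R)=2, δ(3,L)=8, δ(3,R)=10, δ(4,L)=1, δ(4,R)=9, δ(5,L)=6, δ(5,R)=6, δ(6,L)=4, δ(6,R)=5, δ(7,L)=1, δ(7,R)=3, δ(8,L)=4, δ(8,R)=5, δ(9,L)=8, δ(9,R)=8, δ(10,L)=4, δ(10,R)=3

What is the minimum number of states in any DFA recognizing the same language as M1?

P0 = {1,2,3,4,5,7,9} | {6,8,10}.
On input L, block {1,2,3,4,5,7,9} splits into {1,2,4,7} and {3,5,9}.
Refine {1,2,4,7} on symbol R: members go to different blocks, giving {1,4,7} and {2}.
The partition is now stable with 4 blocks: {1,4,7} | {6,8,10} | {3,5,9} | {2}.

4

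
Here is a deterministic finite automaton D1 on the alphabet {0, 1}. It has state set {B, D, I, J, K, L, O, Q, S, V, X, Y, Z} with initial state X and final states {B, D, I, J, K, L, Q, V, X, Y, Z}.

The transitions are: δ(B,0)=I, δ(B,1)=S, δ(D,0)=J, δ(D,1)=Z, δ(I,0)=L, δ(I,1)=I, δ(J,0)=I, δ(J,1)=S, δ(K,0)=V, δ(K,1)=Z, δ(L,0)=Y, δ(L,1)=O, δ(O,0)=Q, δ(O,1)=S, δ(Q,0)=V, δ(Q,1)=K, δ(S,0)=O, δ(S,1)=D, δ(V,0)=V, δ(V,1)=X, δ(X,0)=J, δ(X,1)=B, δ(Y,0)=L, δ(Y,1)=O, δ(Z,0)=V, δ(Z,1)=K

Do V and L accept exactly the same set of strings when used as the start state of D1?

No

P0 = {B,D,I,J,K,L,Q,V,X,Y,Z} | {O,S}.
Refine {B,D,I,J,K,L,Q,V,X,Y,Z} on symbol 1: members go to different blocks, giving {D,I,K,Q,V,X,Z} and {B,J,L,Y}.
Split {D,I,K,Q,V,X,Z} by δ(·,0) → {K,Q,V,Z} and {D,I,X}.
On input 1, block {K,Q,V,Z} splits into {K,Q,Z} and {V}.
Refine {O,S} on symbol 0: members go to different blocks, giving {O} and {S}.
On input 0, block {B,J,L,Y} splits into {L,Y} and {B,J}.
Split {D,I,X} by δ(·,0) → {D,X} and {I}.
Split {D,X} by δ(·,1) → {D} and {X}.
The partition is now stable with 9 blocks: {K,Q,Z} | {O} | {L,Y} | {D} | {V} | {S} | {B,J} | {I} | {X}.
V and L end up in different blocks, so they are distinguishable. For instance, the string '1' is accepted from only V.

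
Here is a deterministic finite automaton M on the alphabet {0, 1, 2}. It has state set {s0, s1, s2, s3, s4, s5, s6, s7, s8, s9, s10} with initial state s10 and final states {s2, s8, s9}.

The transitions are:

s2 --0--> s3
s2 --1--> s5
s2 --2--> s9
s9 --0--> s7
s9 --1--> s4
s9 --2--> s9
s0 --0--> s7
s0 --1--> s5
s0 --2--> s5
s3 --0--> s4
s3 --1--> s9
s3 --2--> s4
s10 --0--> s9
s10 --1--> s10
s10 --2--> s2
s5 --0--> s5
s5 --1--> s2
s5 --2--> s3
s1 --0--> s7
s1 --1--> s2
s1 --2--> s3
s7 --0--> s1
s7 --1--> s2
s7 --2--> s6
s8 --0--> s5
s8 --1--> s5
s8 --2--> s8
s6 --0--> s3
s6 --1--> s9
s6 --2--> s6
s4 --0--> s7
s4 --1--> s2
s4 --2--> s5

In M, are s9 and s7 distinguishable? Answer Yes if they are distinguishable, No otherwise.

Yes

First remove the unreachable states {s0,s8}; 9 states remain.
P0 = {s2,s9} | {s1,s3,s4,s5,s6,s7,s10}.
Refine {s1,s3,s4,s5,s6,s7,s10} on symbol 0: members go to different blocks, giving {s1,s3,s4,s5,s6,s7} and {s10}.
No further refinement is possible. Final partition (3 blocks): {s2,s9} | {s1,s3,s4,s5,s6,s7} | {s10}.
s9 and s7 end up in different blocks, so they are distinguishable. For instance, the string 'ε' is accepted from only s9.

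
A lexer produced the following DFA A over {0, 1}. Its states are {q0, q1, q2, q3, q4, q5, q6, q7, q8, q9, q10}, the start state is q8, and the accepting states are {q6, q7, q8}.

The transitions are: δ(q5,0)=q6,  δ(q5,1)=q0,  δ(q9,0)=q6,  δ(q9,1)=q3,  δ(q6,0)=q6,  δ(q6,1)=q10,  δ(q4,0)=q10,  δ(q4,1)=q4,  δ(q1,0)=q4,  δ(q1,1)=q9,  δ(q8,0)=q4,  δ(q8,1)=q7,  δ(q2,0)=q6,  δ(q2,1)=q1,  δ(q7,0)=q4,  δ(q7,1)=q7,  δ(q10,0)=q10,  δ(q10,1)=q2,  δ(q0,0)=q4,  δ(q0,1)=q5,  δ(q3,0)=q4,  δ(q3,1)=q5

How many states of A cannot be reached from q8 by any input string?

0

Every one of the 11 states is reachable from q8.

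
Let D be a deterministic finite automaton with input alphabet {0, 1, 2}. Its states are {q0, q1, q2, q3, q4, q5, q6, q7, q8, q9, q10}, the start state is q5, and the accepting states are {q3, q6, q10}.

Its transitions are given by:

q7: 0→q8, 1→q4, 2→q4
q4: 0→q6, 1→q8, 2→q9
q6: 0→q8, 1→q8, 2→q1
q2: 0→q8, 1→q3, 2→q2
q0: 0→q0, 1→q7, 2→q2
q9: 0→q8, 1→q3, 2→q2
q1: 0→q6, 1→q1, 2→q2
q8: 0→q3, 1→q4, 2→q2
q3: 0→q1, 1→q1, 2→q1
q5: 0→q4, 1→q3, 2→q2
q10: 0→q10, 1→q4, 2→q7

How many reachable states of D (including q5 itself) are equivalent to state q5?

3

Reachable states from the start: {q1,q2,q3,q4,q5,q6,q8,q9}. Unreachable: {q0,q7,q10} — drop them.
P0 = {q3,q6} | {q1,q2,q4,q5,q8,q9}.
On input 0, block {q1,q2,q4,q5,q8,q9} splits into {q1,q4,q8} and {q2,q5,q9}.
Stable partition: {q3,q6} | {q1,q4,q8} | {q2,q5,q9} — 3 equivalence classes.
State q5 belongs to the block {q2,q5,q9}, which has 3 states.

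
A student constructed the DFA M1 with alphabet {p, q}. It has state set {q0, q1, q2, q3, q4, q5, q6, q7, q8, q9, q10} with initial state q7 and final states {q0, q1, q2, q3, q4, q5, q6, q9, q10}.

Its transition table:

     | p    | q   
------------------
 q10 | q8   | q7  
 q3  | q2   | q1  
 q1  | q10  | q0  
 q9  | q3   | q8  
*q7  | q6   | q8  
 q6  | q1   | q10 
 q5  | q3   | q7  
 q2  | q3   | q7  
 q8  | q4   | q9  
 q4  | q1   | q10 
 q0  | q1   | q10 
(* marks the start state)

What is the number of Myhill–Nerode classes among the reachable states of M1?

Reachable states from the start: {q0,q1,q2,q3,q4,q6,q7,q8,q9,q10}. Unreachable: {q5} — drop them.
Initial partition by acceptance: {q0,q1,q2,q3,q4,q6,q9,q10} | {q7,q8}.
On input p, block {q0,q1,q2,q3,q4,q6,q9,q10} splits into {q0,q1,q2,q3,q4,q6,q9} and {q10}.
On input p, block {q0,q1,q2,q3,q4,q6,q9} splits into {q0,q2,q3,q4,q6,q9} and {q1}.
On input p, block {q0,q2,q3,q4,q6,q9} splits into {q0,q4,q6} and {q2,q3,q9}.
Split {q7,q8} by δ(·,q) → {q7} and {q8}.
On input q, block {q2,q3,q9} splits into {q2} and {q3} and {q9}.
No further refinement is possible. Final partition (8 blocks): {q0,q4,q6} | {q7} | {q10} | {q1} | {q2} | {q8} | {q3} | {q9}.

8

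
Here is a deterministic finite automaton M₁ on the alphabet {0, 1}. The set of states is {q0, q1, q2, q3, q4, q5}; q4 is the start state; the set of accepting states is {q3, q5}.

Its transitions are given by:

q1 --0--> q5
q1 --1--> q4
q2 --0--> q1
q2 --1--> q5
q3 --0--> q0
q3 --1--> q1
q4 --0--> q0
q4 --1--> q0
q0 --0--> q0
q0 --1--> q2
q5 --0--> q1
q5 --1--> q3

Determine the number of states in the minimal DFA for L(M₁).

All states are reachable from the start state.
Start with accepting vs non-accepting: {q3,q5} | {q0,q1,q2,q4}.
Refine {q3,q5} on symbol 1: members go to different blocks, giving {q3} and {q5}.
Refine {q0,q1,q2,q4} on symbol 0: members go to different blocks, giving {q0,q2,q4} and {q1}.
Split {q0,q2,q4} by δ(·,0) → {q0,q4} and {q2}.
On input 1, block {q0,q4} splits into {q0} and {q4}.
The partition is now stable with 6 blocks: {q3} | {q0} | {q5} | {q1} | {q2} | {q4}.

6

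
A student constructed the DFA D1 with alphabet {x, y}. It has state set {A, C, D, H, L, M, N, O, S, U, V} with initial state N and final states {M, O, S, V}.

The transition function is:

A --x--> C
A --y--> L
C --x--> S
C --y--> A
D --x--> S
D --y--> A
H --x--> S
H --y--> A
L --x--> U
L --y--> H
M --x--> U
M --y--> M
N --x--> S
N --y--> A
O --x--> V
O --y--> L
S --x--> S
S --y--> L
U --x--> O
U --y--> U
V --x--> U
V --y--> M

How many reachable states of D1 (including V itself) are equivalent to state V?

Reachable states from the start: {A,C,H,L,M,N,O,S,U,V}. Unreachable: {D} — drop them.
P0 = {M,O,S,V} | {A,C,H,L,N,U}.
Split {M,O,S,V} by δ(·,x) → {O,S} and {M,V}.
Split {O,S} by δ(·,x) → {S} and {O}.
Split {A,C,H,L,N,U} by δ(·,x) → {C,H,N} and {A,L} and {U}.
Split {A,L} by δ(·,x) → {L} and {A}.
The partition is now stable with 7 blocks: {S} | {C,H,N} | {M,V} | {O} | {L} | {U} | {A}.
State V belongs to the block {M,V}, which has 2 states.

2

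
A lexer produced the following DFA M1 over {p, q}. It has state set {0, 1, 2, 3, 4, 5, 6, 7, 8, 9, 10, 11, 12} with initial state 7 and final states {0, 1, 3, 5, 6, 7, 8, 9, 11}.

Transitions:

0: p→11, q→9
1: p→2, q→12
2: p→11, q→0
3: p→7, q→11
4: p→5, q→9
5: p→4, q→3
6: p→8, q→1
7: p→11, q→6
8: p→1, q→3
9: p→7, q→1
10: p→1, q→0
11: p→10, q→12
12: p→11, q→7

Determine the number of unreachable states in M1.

2

BFS from 7 reaches {0, 1, 2, 3, 6, 7, 8, 9, 10, 11, 12}; the 2 state(s) 4, 5 are never visited.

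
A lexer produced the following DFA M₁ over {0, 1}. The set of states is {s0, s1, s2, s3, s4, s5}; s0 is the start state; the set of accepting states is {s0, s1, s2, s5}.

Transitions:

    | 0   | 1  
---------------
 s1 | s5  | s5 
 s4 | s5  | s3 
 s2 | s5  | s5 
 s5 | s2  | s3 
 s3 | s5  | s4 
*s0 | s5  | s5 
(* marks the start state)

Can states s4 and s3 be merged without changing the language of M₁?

First remove the unreachable states {s1}; 5 states remain.
Initial partition by acceptance: {s0,s2,s5} | {s3,s4}.
Refine {s0,s2,s5} on symbol 1: members go to different blocks, giving {s0,s2} and {s5}.
Stable partition: {s0,s2} | {s3,s4} | {s5} — 3 equivalence classes.
s4 and s3 lie in the same block of the stable partition, so they are equivalent — no string distinguishes them.

Yes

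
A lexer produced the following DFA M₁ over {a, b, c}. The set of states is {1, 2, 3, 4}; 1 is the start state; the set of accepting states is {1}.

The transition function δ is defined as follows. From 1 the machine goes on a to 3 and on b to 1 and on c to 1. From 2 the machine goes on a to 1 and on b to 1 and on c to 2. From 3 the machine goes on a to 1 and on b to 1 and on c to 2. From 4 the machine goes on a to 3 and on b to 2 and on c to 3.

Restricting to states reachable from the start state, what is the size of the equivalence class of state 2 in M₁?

2

States {4} cannot be reached from the start state, so discard them.
P0 = {1} | {2,3}.
Stable partition: {1} | {2,3} — 2 equivalence classes.
The equivalence class containing 2 is {2,3}, of size 2.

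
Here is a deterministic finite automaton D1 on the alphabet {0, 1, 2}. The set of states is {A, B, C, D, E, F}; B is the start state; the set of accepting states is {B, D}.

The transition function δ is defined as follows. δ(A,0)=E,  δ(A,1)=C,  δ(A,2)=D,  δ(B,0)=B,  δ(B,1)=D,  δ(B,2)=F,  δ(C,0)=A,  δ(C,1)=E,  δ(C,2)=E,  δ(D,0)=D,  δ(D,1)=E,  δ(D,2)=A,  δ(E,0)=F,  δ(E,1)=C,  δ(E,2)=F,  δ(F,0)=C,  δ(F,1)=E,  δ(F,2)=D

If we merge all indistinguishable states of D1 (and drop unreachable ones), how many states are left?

Start with accepting vs non-accepting: {B,D} | {A,C,E,F}.
On input 1, block {B,D} splits into {B} and {D}.
Split {A,C,E,F} by δ(·,2) → {A,F} and {C,E}.
On input 2, block {C,E} splits into {C} and {E}.
On input 0, block {A,F} splits into {A} and {F}.
The partition is now stable with 6 blocks: {B} | {A} | {D} | {C} | {E} | {F}.

6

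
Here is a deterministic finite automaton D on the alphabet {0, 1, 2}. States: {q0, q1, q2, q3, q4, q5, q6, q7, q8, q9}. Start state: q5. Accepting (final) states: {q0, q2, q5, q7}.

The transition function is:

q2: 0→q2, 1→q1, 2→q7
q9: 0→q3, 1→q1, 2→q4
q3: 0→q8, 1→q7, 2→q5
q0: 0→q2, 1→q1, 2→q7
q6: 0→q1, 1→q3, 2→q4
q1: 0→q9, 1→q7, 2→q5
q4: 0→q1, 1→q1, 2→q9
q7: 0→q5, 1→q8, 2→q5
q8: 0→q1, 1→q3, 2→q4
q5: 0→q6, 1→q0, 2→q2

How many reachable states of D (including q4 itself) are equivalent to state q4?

Every state is reachable, so we keep all 10.
P0 = {q0,q2,q5,q7} | {q1,q3,q4,q6,q8,q9}.
On input 0, block {q0,q2,q5,q7} splits into {q0,q2,q7} and {q5}.
On input 0, block {q0,q2,q7} splits into {q0,q2} and {q7}.
On input 1, block {q1,q3,q4,q6,q8,q9} splits into {q4,q6,q8,q9} and {q1,q3}.
The partition is now stable with 5 blocks: {q0,q2} | {q4,q6,q8,q9} | {q5} | {q7} | {q1,q3}.
State q4 belongs to the block {q4,q6,q8,q9}, which has 4 states.

4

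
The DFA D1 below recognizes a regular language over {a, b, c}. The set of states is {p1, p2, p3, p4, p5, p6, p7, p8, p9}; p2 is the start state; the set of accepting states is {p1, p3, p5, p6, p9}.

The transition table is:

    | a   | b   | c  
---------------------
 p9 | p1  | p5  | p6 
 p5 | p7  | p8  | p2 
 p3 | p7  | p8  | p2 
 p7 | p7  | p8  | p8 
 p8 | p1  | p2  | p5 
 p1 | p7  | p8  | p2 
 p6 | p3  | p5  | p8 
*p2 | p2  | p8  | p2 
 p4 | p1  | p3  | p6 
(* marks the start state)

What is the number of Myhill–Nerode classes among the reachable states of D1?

First remove the unreachable states {p3,p4,p6,p9}; 5 states remain.
Start with accepting vs non-accepting: {p1,p5} | {p2,p7,p8}.
Split {p2,p7,p8} by δ(·,a) → {p2,p7} and {p8}.
Split {p2,p7} by δ(·,c) → {p2} and {p7}.
The partition is now stable with 4 blocks: {p1,p5} | {p2} | {p8} | {p7}.

4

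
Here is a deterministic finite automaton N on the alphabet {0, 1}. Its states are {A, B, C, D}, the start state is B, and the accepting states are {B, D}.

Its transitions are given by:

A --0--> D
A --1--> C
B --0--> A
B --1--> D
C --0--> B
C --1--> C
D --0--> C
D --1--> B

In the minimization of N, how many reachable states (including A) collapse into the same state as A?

P0 = {B,D} | {A,C}.
Stable partition: {B,D} | {A,C} — 2 equivalence classes.
The equivalence class containing A is {A,C}, of size 2.

2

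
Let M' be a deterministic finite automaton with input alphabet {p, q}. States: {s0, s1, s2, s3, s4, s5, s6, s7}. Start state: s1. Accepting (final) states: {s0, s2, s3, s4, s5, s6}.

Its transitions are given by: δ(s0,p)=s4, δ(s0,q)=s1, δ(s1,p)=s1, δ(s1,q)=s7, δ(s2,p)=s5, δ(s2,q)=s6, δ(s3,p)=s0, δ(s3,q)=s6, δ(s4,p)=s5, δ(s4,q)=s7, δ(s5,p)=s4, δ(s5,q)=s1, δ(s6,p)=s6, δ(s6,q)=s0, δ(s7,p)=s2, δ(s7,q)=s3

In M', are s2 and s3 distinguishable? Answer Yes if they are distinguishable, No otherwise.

No

Every state is reachable, so we keep all 8.
Initial partition by acceptance: {s0,s2,s3,s4,s5,s6} | {s1,s7}.
Refine {s0,s2,s3,s4,s5,s6} on symbol q: members go to different blocks, giving {s0,s4,s5} and {s2,s3,s6}.
Refine {s1,s7} on symbol p: members go to different blocks, giving {s1} and {s7}.
Split {s0,s4,s5} by δ(·,q) → {s0,s5} and {s4}.
Refine {s2,s3,s6} on symbol p: members go to different blocks, giving {s2,s3} and {s6}.
The partition is now stable with 6 blocks: {s0,s5} | {s1} | {s2,s3} | {s7} | {s4} | {s6}.
s2 and s3 lie in the same block of the stable partition, so they are equivalent — no string distinguishes them.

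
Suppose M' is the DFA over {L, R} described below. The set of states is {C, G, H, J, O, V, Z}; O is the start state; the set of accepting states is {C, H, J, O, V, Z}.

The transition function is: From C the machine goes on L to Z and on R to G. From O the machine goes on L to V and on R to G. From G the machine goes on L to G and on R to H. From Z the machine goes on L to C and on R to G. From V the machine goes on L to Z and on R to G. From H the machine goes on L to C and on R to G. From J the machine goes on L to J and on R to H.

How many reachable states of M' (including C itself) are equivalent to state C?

5

First remove the unreachable states {J}; 6 states remain.
Initial partition by acceptance: {C,H,O,V,Z} | {G}.
No further refinement is possible. Final partition (2 blocks): {C,H,O,V,Z} | {G}.
State C belongs to the block {C,H,O,V,Z}, which has 5 states.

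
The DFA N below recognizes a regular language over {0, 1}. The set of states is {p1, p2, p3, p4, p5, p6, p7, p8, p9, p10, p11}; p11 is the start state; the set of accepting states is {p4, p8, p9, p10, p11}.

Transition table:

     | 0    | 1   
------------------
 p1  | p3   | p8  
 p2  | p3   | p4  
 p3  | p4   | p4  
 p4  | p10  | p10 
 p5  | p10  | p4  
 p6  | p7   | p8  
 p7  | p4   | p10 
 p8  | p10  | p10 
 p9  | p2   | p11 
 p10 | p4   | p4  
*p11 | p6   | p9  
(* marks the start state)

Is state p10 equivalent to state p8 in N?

States {p1,p5} cannot be reached from the start state, so discard them.
P0 = {p4,p8,p9,p10,p11} | {p2,p3,p6,p7}.
Split {p4,p8,p9,p10,p11} by δ(·,0) → {p4,p8,p10} and {p9,p11}.
Refine {p2,p3,p6,p7} on symbol 0: members go to different blocks, giving {p2,p6} and {p3,p7}.
The partition is now stable with 4 blocks: {p4,p8,p10} | {p2,p6} | {p9,p11} | {p3,p7}.
p10 and p8 lie in the same block of the stable partition, so they are equivalent — no string distinguishes them.

Yes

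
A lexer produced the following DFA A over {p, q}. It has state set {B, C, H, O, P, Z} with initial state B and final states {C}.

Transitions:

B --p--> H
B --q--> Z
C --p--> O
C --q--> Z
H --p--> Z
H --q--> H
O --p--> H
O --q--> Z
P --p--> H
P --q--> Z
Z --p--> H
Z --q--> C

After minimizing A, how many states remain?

Reachable states from the start: {B,C,H,O,Z}. Unreachable: {P} — drop them.
Start with accepting vs non-accepting: {C} | {B,H,O,Z}.
Refine {B,H,O,Z} on symbol q: members go to different blocks, giving {B,H,O} and {Z}.
Refine {B,H,O} on symbol p: members go to different blocks, giving {B,O} and {H}.
The partition is now stable with 4 blocks: {C} | {B,O} | {Z} | {H}.

4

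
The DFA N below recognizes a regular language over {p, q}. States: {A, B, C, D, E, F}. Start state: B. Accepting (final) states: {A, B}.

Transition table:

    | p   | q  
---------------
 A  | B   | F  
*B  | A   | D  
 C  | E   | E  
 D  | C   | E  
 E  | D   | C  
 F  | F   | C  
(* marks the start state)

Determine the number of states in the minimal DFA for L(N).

Start with accepting vs non-accepting: {A,B} | {C,D,E,F}.
No further refinement is possible. Final partition (2 blocks): {A,B} | {C,D,E,F}.

2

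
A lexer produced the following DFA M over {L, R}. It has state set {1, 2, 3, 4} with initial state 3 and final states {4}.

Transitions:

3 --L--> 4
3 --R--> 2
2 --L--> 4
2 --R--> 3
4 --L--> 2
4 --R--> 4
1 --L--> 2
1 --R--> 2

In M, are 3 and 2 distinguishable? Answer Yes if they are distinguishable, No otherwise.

States {1} cannot be reached from the start state, so discard them.
P0 = {4} | {2,3}.
Stable partition: {4} | {2,3} — 2 equivalence classes.
3 and 2 lie in the same block of the stable partition, so they are equivalent — no string distinguishes them.

No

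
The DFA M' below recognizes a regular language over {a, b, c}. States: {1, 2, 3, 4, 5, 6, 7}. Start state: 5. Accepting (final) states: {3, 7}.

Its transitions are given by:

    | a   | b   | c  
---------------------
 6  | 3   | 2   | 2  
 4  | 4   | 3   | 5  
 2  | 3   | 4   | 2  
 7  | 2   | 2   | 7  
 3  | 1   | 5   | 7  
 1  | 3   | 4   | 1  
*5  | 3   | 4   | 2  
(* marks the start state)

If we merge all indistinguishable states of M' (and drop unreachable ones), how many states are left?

3

Reachable states from the start: {1,2,3,4,5,7}. Unreachable: {6} — drop them.
Initial partition by acceptance: {3,7} | {1,2,4,5}.
Split {1,2,4,5} by δ(·,a) → {1,2,5} and {4}.
The partition is now stable with 3 blocks: {3,7} | {1,2,5} | {4}.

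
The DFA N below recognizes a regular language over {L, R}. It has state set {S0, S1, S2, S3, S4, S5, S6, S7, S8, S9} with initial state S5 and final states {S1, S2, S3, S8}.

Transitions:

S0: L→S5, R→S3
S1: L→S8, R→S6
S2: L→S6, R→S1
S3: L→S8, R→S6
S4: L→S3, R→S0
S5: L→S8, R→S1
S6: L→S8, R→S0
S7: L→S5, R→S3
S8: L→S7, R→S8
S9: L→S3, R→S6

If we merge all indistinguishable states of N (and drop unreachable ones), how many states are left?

5

States {S2,S4,S9} cannot be reached from the start state, so discard them.
P0 = {S1,S3,S8} | {S0,S5,S6,S7}.
On input L, block {S1,S3,S8} splits into {S1,S3} and {S8}.
Split {S0,S5,S6,S7} by δ(·,L) → {S0,S7} and {S5,S6}.
Refine {S5,S6} on symbol R: members go to different blocks, giving {S5} and {S6}.
No further refinement is possible. Final partition (5 blocks): {S1,S3} | {S0,S7} | {S8} | {S5} | {S6}.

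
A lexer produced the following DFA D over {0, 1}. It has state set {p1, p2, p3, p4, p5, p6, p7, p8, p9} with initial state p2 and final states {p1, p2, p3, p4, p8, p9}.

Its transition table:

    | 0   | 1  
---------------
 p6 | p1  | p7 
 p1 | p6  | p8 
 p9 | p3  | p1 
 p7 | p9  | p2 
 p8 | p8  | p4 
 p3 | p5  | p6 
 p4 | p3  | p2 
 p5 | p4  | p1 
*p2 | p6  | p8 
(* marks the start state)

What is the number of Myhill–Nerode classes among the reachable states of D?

6

All states are reachable from the start state.
Initial partition by acceptance: {p1,p2,p3,p4,p8,p9} | {p5,p6,p7}.
On input 0, block {p1,p2,p3,p4,p8,p9} splits into {p1,p2,p3} and {p4,p8,p9}.
Split {p1,p2,p3} by δ(·,1) → {p1,p2} and {p3}.
Refine {p5,p6,p7} on symbol 0: members go to different blocks, giving {p5,p7} and {p6}.
Split {p4,p8,p9} by δ(·,0) → {p4,p9} and {p8}.
Stable partition: {p1,p2} | {p5,p7} | {p4,p9} | {p3} | {p6} | {p8} — 6 equivalence classes.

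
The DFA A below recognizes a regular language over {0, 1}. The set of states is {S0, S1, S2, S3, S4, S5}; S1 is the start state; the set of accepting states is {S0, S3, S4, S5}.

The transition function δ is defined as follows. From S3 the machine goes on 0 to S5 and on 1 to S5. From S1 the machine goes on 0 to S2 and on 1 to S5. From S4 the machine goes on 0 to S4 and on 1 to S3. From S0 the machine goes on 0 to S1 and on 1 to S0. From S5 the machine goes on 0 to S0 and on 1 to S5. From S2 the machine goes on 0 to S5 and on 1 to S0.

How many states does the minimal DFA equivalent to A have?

4

States {S3,S4} cannot be reached from the start state, so discard them.
Start with accepting vs non-accepting: {S0,S5} | {S1,S2}.
Split {S0,S5} by δ(·,0) → {S0} and {S5}.
Split {S1,S2} by δ(·,0) → {S1} and {S2}.
The partition is now stable with 4 blocks: {S0} | {S1} | {S5} | {S2}.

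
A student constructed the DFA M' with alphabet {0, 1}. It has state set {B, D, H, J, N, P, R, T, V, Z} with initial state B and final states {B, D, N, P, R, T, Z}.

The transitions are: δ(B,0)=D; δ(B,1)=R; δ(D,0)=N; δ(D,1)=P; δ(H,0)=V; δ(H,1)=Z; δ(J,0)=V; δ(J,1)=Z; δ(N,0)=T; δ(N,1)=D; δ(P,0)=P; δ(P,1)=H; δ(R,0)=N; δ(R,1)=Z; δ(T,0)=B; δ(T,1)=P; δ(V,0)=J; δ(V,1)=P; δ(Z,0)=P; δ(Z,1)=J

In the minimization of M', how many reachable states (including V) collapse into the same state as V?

3

All states are reachable from the start state.
Initial partition by acceptance: {B,D,N,P,R,T,Z} | {H,J,V}.
On input 1, block {B,D,N,P,R,T,Z} splits into {B,D,N,R,T} and {P,Z}.
Refine {B,D,N,R,T} on symbol 1: members go to different blocks, giving {D,R,T} and {B,N}.
Stable partition: {D,R,T} | {H,J,V} | {P,Z} | {B,N} — 4 equivalence classes.
The equivalence class containing V is {H,J,V}, of size 3.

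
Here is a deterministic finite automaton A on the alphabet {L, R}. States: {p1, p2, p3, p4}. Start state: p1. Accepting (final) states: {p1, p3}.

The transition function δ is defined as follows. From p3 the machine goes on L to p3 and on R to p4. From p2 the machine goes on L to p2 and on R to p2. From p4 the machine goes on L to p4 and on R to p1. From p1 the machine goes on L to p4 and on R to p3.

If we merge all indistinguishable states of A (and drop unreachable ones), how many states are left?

States {p2} cannot be reached from the start state, so discard them.
Start with accepting vs non-accepting: {p1,p3} | {p4}.
Refine {p1,p3} on symbol L: members go to different blocks, giving {p1} and {p3}.
No further refinement is possible. Final partition (3 blocks): {p1} | {p4} | {p3}.

3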